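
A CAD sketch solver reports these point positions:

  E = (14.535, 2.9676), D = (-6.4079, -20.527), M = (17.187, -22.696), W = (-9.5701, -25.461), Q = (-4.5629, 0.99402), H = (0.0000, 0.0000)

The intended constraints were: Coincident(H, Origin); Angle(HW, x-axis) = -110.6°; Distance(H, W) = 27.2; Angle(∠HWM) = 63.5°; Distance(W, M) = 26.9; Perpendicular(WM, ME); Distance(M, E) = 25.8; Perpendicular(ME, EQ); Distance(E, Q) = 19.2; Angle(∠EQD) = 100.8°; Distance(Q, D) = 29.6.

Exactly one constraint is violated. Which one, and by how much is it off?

Distance(Q, D) = 29.6 — off by 8.00.

H = (0.00, 0.00) ✓; HW at -110.6° ✓; |HW| = 27.20 ✓; ∠HWM = 63.50° ✓; |WM| = 26.90 ✓; ∠(WM, ME) = 90.00° ✓; |ME| = 25.80 ✓; ∠(ME, EQ) = 90.00° ✓; |EQ| = 19.20 ✓; ∠EQD = 100.8° ✓; |QD| = 21.60 ✗.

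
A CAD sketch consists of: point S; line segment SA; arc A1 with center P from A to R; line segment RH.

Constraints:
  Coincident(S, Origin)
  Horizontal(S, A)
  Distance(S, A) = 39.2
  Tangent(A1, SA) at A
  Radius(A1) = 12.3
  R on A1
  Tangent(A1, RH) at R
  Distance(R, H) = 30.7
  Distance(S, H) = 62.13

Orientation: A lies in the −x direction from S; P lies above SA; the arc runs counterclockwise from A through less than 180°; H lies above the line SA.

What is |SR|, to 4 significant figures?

33.57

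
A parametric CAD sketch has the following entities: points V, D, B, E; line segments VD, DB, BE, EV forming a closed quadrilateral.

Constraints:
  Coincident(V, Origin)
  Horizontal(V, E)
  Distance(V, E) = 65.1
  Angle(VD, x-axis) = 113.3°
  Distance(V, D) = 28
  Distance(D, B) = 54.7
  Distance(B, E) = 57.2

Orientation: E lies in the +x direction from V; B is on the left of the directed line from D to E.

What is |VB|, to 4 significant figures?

62.90

V is at the origin; VE is horizontal with |VE| = 65.1 and E in +x, so E = (65.1, 0). VD runs at 113.3° with |VD| = 28.0, so D = (-11.08, 25.72). B is determined by |DB| = 54.7 and |BE| = 57.2 together: it lies at the intersection of circle(D, 54.7) and circle(E, 57.2). With |DE| = 80.40, the foot of the radical line on DE is 38.46 from D and the perpendicular offset is √(54.7² − 38.46²) = 38.90. Taking the left-of-DE solution: B = (37.81, 50.27).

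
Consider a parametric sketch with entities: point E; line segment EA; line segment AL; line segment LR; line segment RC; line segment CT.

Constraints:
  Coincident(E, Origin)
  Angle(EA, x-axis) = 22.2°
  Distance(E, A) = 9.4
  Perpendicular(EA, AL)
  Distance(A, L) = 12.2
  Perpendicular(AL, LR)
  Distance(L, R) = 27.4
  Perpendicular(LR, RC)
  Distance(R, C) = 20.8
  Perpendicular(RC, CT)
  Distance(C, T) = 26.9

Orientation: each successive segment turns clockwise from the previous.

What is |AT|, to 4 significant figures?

8.615

E is at the origin; EA runs at 22.2° with length 9.4, so A = (8.703, 3.552). EA is perpendicular to AL, so AL runs at -67.80°; with |AL| = 12.2, L = (13.31, -7.744). The perpendicularity gives LR at right angles to AL, so LR runs at -157.8°; with |LR| = 27.4, R = (-12.06, -18.10). The perpendicularity gives RC at right angles to LR, so RC runs at 112.2°; with |RC| = 20.8, C = (-19.92, 1.161). The perpendicularity gives CT at right angles to RC, so CT runs at 22.20°; with |CT| = 26.9, T = (4.991, 11.33). Then |AT| = |T − A| = 8.615.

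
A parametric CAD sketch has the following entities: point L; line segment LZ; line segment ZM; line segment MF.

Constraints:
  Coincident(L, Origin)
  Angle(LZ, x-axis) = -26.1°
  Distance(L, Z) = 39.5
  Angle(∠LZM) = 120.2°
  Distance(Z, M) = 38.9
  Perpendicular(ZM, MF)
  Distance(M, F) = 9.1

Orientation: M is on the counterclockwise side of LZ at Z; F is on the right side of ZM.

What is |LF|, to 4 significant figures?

72.96

L is at the origin; LZ runs at -26.1° with length 39.5, so Z = 39.5·(cos -26.1°, sin -26.1°) = (35.47, -17.38). ∠LZM = 120.2°, so ZM runs at -26.1° + (180° − 120.2°) = 33.70° from the x-axis; with |ZM| = 38.9, M = Z + 38.9·(cos 33.70°, sin 33.70°) = (67.84, 4.206). ZM is perpendicular to MF; with |MF| = 9.1 on the right of ZM, F = M + 9.1·(0.5548, -0.8320) = (72.88, -3.365). Then |LF| = |F − L| = 72.96.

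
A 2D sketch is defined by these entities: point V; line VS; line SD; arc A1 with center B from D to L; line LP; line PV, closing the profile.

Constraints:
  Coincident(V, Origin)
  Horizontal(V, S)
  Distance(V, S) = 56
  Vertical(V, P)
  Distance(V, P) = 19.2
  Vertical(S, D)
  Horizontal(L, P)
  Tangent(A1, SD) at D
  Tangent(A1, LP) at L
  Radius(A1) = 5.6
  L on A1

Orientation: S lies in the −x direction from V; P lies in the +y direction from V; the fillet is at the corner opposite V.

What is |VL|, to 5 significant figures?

53.933

The virtual corner opposite V is at (-56.000, 19.200). Tangency of A1 to SD means the radius BD is perpendicular to SD and the tangent condition forces BL to be normal to LP, with radius 5.6, so the center B sits 5.6 in from both sides at B = (-50.400, 13.600). That places the tangent points at D = (-56.000, 13.600) on SD and L = (-50.400, 19.200) on LP. Then |VL| = |L − V| = 53.933.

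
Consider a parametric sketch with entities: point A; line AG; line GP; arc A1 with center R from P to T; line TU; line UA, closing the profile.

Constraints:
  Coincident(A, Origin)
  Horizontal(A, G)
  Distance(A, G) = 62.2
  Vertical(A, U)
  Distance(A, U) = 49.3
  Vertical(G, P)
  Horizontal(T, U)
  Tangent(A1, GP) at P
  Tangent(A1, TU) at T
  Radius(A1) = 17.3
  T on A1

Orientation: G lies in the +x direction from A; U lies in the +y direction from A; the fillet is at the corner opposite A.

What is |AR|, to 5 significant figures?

55.136

A and U share the same x with |AU| = 49.3 and U on the +y side, so U = (0.0000, 49.300). The virtual corner opposite A is at (62.200, 49.300). Since A1 is tangent to GP there, RP ⟂ GP and since A1 is tangent to TU there, RT ⟂ TU, with radius 17.3, so the center R sits 17.3 in from both sides at R = (44.900, 32.000). Then |AR| = |R − A| = 55.136.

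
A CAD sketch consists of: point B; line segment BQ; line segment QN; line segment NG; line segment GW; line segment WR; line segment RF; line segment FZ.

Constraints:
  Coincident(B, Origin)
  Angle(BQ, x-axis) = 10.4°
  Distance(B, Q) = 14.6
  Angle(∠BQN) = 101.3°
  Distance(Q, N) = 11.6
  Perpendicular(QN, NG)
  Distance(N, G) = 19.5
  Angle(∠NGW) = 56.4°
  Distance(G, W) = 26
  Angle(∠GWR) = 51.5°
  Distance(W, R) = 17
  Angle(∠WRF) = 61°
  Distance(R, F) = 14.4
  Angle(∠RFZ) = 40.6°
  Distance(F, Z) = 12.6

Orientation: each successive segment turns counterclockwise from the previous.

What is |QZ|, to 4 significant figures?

4.179

∠WRF = 61.0° gives RF at -169.8° from the x-axis; with |RF| = 14.4, F = (0.3971, 6.204). ∠RFZ = 40.6° gives FZ at -30.40° from the x-axis; with |FZ| = 12.6, Z = (11.26, -0.1718). Then |QZ| = |Z − Q| = 4.179.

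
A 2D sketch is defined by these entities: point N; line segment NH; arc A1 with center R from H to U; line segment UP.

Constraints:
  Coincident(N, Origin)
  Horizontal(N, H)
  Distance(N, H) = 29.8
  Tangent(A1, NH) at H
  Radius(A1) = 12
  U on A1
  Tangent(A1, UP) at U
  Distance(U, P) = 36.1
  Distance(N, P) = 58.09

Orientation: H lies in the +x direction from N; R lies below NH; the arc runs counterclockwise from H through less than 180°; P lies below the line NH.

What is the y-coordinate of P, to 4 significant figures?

-50.04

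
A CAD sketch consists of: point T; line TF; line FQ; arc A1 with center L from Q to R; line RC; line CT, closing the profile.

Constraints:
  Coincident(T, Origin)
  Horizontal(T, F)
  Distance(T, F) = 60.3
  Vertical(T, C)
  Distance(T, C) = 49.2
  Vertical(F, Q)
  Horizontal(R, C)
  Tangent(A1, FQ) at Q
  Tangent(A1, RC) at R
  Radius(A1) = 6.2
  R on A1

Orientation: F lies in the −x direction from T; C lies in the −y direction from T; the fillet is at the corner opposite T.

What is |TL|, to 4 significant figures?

69.11

T is at the origin; T and F share the same y with |TF| = 60.3 and F on the −x side, so F = (-60.30, 0.000). TC is vertical with |TC| = 49.2 and C on the −y side, so C = (0.000, -49.20). The virtual corner opposite T is at (-60.30, -49.20). Since A1 is tangent to FQ there, LQ ⟂ FQ and A1 meets RC tangentially, so LR is at right angles to RC, with radius 6.2, so the center L sits 6.2 in from both sides at L = (-54.10, -43.00). Then |TL| = |L − T| = 69.11.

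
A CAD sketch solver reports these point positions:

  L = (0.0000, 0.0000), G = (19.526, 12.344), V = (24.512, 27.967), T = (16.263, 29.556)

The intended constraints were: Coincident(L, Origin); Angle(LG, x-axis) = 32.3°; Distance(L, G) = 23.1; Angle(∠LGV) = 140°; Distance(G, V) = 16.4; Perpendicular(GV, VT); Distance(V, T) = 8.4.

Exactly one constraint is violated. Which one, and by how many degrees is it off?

Perpendicular(GV, VT) — off by 6.80°.

L = (0.00, 0.00) ✓; LG at 32.30° ✓; |LG| = 23.10 ✓; ∠LGV = 140.0° ✓; |GV| = 16.40 ✓; ∠(GV, VT) = 96.80° ✗; |VT| = 8.401 ✓.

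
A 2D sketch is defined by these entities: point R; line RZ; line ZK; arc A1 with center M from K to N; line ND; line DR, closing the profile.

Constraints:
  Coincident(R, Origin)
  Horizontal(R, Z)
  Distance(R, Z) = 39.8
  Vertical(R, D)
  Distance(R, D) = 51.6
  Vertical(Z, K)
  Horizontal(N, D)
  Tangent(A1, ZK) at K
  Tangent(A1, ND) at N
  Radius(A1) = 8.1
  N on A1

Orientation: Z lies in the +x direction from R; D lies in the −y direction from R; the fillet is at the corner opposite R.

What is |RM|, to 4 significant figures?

53.83

RD is vertical with |RD| = 51.6 and D on the −y side, so D = (0.000, -51.60). The virtual corner opposite R is at (39.80, -51.60). The tangent condition forces MK to be normal to ZK and tangency of A1 to ND means the radius MN is perpendicular to ND, with radius 8.1, so the center M sits 8.1 in from both sides at M = (31.70, -43.50). Then |RM| = |M − R| = 53.83.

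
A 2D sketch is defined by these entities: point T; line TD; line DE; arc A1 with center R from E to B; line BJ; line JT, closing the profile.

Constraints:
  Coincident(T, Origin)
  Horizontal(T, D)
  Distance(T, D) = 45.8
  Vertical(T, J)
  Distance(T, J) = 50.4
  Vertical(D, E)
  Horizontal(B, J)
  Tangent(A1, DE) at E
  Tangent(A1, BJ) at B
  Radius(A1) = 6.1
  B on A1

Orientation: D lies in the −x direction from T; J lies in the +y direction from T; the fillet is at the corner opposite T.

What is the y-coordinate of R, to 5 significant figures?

44.300

TJ is vertical with |TJ| = 50.4 and J on the +y side, so J = (0.0000, 50.400). The virtual corner opposite T is at (-45.800, 50.400). The tangent condition forces RE to be normal to DE and tangency of A1 to BJ means the radius RB is perpendicular to BJ, with radius 6.1, so the center R sits 6.1 in from both sides at R = (-39.700, 44.300). So R.y = 44.300.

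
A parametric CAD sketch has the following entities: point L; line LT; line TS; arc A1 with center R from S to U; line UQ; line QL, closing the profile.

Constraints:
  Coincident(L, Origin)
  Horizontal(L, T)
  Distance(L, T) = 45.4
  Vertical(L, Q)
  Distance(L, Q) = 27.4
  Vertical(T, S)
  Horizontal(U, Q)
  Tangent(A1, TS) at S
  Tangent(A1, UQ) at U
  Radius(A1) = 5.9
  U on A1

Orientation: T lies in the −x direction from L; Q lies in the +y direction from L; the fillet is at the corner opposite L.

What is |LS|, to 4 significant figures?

50.23

L is at the origin; LT is horizontal with |LT| = 45.4 and T on the −x side, so T = (-45.40, 0.000). LQ is vertical with |LQ| = 27.4 and Q on the +y side, so Q = (0.000, 27.40). The virtual corner opposite L is at (-45.40, 27.40). A1 meets TS tangentially, so RS is at right angles to TS and tangency of A1 to UQ means the radius RU is perpendicular to UQ, with radius 5.9, so the center R sits 5.9 in from both sides at R = (-39.50, 21.50). That places the tangent points at S = (-45.40, 21.50) on TS and U = (-39.50, 27.40) on UQ. Then |LS| = |S − L| = 50.23.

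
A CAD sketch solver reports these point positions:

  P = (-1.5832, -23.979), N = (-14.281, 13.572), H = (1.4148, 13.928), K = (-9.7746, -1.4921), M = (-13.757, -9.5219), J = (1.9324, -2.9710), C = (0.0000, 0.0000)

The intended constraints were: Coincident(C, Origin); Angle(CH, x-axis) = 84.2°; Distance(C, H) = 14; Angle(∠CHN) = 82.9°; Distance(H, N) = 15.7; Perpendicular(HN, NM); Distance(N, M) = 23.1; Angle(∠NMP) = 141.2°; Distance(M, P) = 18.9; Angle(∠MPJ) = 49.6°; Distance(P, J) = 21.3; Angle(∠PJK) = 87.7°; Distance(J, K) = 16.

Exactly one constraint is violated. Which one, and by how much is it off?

Distance(J, K) = 16 — off by 4.20.

C = (0.00, 0.00) ✓; CH at 84.20° ✓; |CH| = 14.00 ✓; ∠CHN = 82.90° ✓; |HN| = 15.70 ✓; ∠(HN, NM) = 90.00° ✓; |NM| = 23.10 ✓; ∠NMP = 141.2° ✓; |MP| = 18.90 ✓; ∠MPJ = 49.60° ✓; |PJ| = 21.30 ✓; ∠PJK = 87.70° ✓; |JK| = 11.80 ✗.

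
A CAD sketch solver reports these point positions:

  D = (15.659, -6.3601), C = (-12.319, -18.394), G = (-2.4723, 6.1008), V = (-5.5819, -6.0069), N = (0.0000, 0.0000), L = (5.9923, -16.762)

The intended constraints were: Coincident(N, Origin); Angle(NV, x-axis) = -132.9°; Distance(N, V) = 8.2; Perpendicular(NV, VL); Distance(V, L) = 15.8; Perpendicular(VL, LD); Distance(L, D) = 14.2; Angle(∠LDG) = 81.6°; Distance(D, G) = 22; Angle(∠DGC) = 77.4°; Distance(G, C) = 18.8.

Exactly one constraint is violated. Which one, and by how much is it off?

Distance(G, C) = 18.8 — off by 7.60.

N = (0.00, 0.00) ✓; NV at -132.9° ✓; |NV| = 8.200 ✓; ∠(NV, VL) = 90.00° ✓; |VL| = 15.80 ✓; ∠(VL, LD) = 90.00° ✓; |LD| = 14.20 ✓; ∠LDG = 81.60° ✓; |DG| = 22.00 ✓; ∠DGC = 77.40° ✓; |GC| = 26.40 ✗.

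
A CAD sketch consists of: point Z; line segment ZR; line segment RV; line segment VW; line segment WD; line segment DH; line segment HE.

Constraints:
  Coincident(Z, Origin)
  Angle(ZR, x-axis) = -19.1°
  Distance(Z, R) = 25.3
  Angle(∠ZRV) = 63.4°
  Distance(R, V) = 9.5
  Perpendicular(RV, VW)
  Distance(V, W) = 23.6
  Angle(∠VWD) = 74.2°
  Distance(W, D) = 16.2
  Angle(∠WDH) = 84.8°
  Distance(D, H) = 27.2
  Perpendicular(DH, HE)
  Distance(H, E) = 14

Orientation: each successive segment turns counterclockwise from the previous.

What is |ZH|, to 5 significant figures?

29.829

Z is at the origin; ZR runs at -19.1° with length 25.3, so R = (23.907, -8.2786). ∠ZRV = 63.4° gives RV at 97.500° from the x-axis; with |RV| = 9.5, V = (22.667, 1.1401). RV ⟂ VW, so VW runs at -172.50°; with |VW| = 23.6, W = (-0.73089, -1.9403). ∠VWD = 74.2° gives WD at -66.700° from the x-axis; with |WD| = 16.2, D = (5.6769, -16.819). ∠WDH = 84.8° gives DH at 28.500° from the x-axis; with |DH| = 27.2, H = (29.581, -3.8404). Then |ZH| = |H − Z| = 29.829.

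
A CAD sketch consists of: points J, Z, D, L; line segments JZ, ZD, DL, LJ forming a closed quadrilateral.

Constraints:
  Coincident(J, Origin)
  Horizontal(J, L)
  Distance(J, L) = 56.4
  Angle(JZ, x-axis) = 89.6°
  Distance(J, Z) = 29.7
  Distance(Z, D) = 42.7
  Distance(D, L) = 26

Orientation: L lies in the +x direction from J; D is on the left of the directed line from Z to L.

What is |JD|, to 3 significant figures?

47.4

Checks: |JL| = 56.40 ✓; |JZ| = 29.70 ✓; |ZD| = 42.70 ✓; |DL| = 26.00 ✓.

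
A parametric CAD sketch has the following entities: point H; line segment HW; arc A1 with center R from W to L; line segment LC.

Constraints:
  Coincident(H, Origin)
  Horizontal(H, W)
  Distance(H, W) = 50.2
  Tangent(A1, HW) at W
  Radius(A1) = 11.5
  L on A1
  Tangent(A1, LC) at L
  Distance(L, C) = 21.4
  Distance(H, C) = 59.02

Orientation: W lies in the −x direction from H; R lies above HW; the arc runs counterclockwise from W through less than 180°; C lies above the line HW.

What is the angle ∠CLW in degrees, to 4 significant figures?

124.6°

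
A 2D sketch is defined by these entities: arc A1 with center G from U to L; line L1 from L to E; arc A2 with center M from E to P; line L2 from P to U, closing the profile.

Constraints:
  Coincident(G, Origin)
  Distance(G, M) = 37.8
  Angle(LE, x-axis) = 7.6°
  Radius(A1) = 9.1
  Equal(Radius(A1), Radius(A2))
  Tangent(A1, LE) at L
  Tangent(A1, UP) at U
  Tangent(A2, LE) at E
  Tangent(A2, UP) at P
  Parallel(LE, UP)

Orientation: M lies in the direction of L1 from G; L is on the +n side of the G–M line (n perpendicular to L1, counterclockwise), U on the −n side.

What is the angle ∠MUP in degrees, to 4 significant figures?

13.54°

The slot axis is L1's direction at 7.6°, so u = (cos 7.6°, sin 7.6°) = (0.9912, 0.1323) and n = (−sin 7.6°, cos 7.6°) = (-0.1323, 0.9912). G is at the origin and M lies 37.8 along u from G, so M = 37.8·u = (37.47, 4.999). Tangency of A1 to both parallel lines with radius 9.1 puts L and U at G ± 9.1·n: L = (-1.204, 9.020), U = (1.204, -9.020). Equal radii place E and P the same way about M: E = M + 9.1·n = (36.26, 14.02), P = M − 9.1·n = (38.67, -4.021). Then cos ∠MUP = UM·UP / (|UM||UP|), giving 13.54°.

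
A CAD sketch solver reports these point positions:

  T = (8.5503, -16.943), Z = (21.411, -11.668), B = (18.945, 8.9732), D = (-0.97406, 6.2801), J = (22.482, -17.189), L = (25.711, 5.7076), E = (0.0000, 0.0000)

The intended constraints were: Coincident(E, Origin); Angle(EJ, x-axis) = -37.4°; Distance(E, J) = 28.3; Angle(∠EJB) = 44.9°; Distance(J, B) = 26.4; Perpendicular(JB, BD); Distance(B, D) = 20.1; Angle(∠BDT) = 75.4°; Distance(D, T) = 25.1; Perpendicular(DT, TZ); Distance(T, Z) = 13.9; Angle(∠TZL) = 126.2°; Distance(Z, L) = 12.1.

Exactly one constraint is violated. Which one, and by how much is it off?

Distance(Z, L) = 12.1 — off by 5.80.

E = (0.00, 0.00) ✓; EJ at -37.40° ✓; |EJ| = 28.30 ✓; ∠EJB = 44.90° ✓; |JB| = 26.40 ✓; ∠(JB, BD) = 90.00° ✓; |BD| = 20.10 ✓; ∠BDT = 75.40° ✓; |DT| = 25.10 ✓; ∠(DT, TZ) = 90.00° ✓; |TZ| = 13.90 ✓; ∠TZL = 126.2° ✓; |ZL| = 17.90 ✗.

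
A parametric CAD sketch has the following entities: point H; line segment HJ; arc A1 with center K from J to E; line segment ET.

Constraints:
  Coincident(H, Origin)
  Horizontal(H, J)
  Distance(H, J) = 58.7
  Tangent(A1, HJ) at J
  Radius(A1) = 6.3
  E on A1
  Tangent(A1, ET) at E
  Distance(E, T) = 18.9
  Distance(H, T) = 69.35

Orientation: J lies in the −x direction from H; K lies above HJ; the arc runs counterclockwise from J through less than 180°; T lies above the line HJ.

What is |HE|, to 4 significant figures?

54.49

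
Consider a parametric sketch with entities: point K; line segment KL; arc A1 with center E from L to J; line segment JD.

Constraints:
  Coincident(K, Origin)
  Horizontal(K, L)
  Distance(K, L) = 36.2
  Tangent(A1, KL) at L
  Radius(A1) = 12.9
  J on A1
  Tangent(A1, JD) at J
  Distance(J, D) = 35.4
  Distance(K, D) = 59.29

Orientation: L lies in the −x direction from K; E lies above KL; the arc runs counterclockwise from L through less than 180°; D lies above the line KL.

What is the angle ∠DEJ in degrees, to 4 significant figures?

69.98°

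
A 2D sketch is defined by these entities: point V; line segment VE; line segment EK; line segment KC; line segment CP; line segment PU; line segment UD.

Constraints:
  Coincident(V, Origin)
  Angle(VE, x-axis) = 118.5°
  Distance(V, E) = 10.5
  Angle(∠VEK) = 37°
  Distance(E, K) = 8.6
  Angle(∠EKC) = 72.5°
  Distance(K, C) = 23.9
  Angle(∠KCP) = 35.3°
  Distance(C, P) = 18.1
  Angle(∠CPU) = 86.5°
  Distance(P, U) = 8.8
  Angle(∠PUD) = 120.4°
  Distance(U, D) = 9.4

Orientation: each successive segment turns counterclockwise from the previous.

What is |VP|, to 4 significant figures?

12.53

V is at the origin; VE runs at 118.5° with length 10.5, so E = (-5.010, 9.228). ∠VEK = 37.0° gives EK at -98.50° from the x-axis; with |EK| = 8.6, K = (-6.281, 0.7220). ∠EKC = 72.5° gives KC at 9.000° from the x-axis; with |KC| = 23.9, C = (17.32, 4.461). ∠KCP = 35.3° gives CP at 153.7° from the x-axis; with |CP| = 18.1, P = (1.098, 12.48). Then |VP| = |P − V| = 12.53.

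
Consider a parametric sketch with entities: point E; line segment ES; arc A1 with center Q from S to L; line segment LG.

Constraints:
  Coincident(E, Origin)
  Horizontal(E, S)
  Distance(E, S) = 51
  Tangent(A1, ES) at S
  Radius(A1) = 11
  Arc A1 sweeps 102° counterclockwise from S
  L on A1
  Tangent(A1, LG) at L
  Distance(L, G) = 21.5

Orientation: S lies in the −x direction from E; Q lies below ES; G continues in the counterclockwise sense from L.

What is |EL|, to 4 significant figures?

63.17

The tangent condition forces QS to be normal to ES, so Q = S + (0, -11) = (-51.00, -11.00). On A1, S sits at bearing 90° from Q; a 102° counterclockwise sweep puts L at bearing 192°, so L = Q + 11.0·(cos 192°, sin 192°) = (-61.76, -13.29). Then |EL| = |L − E| = 63.17.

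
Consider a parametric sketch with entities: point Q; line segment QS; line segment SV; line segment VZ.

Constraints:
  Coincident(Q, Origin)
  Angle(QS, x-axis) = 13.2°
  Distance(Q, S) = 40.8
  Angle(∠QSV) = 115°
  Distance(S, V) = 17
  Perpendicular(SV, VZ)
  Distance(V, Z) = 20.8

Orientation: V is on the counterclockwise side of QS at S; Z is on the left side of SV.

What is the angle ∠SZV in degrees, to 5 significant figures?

39.259°

Q is at the origin; QS runs at 13.2° with length 40.8, so S = 40.8·(cos 13.2°, sin 13.2°) = (39.722, 9.3167). ∠QSV = 115.0°, so SV runs at 13.2° + (180° − 115.0°) = 78.200° from the x-axis; with |SV| = 17.0, V = S + 17.0·(cos 78.200°, sin 78.200°) = (43.198, 25.957). The perpendicularity gives VZ at right angles to SV; with |VZ| = 20.8 on the left of SV, Z = V + 20.8·(-0.97887, 0.20450) = (22.838, 30.211). Then cos ∠SZV = ZS·ZV / (|ZS||ZV|), giving 39.259°.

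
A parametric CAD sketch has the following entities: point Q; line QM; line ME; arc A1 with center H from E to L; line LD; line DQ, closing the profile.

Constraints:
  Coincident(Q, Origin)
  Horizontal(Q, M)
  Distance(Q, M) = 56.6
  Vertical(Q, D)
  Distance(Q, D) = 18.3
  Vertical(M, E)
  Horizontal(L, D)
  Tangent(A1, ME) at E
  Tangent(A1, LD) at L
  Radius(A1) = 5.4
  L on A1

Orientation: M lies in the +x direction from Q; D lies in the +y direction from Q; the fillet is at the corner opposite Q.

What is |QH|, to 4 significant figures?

52.80

QD is vertical with |QD| = 18.3 and D on the +y side, so D = (0.000, 18.30). The virtual corner opposite Q is at (56.60, 18.30). Tangency of A1 to ME means the radius HE is perpendicular to ME and A1 meets LD tangentially, so HL is at right angles to LD, with radius 5.4, so the center H sits 5.4 in from both sides at H = (51.20, 12.90). Then |QH| = |H − Q| = 52.80.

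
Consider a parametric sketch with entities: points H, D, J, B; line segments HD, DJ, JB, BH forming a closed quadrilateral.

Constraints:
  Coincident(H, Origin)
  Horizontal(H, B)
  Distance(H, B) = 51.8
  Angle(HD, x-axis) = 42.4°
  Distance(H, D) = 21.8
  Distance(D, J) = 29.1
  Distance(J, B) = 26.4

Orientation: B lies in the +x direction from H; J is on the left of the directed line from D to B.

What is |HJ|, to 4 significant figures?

50.01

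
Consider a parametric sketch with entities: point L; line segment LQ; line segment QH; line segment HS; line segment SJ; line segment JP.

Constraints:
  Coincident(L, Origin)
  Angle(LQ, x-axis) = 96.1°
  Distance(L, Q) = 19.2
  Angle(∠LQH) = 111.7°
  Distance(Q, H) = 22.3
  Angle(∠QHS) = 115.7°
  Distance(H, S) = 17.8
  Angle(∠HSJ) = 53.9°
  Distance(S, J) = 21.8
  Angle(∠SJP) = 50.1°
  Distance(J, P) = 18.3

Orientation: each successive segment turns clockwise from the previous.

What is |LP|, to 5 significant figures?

34.483

L is at the origin; LQ runs at 96.1° with length 19.2, so Q = (-2.0403, 19.091). ∠LQH = 111.7° gives QH at 27.800° from the x-axis; with |QH| = 22.3, H = (17.686, 29.492). ∠QHS = 115.7° gives HS at -36.500° from the x-axis; with |HS| = 17.8, S = (31.995, 18.904). ∠HSJ = 53.9° gives SJ at -162.60° from the x-axis; with |SJ| = 21.8, J = (11.192, 12.385). ∠SJP = 50.1° gives JP at 67.500° from the x-axis; with |JP| = 18.3, P = (18.195, 29.292). Then |LP| = |P − L| = 34.483.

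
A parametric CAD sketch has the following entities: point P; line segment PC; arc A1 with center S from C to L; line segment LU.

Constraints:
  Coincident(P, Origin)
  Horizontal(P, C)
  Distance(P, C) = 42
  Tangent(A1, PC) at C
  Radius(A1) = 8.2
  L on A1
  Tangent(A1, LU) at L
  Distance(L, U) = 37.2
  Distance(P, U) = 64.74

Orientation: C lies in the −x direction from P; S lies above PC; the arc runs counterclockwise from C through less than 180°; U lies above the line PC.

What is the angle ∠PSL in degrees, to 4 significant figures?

28.62°

Checks: |SL| = 8.200 ✓; ∠(SL, LU) = 90.00° ✓; |LU| = 37.20 ✓; |PU| = 64.74 ✓.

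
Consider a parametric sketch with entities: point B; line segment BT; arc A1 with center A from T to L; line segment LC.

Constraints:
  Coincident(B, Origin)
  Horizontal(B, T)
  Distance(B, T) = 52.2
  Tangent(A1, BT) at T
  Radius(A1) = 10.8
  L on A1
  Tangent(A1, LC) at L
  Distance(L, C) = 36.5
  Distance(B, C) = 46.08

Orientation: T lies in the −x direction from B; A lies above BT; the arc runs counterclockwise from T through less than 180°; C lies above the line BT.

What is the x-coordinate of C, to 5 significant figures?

-25.775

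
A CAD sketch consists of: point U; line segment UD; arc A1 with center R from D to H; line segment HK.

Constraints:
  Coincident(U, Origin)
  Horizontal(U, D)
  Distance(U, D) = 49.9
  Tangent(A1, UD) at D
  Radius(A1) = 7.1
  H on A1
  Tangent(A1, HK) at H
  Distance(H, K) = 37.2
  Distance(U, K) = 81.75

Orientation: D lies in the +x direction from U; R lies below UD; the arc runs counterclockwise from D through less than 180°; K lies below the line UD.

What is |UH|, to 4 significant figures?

46.80

Checks: U.y = 0.00, D.y = 0.00 ✓; |RH| = 7.100 ✓; ∠(RH, HK) = 90.00° ✓; |HK| = 37.20 ✓; |UK| = 81.75 ✓.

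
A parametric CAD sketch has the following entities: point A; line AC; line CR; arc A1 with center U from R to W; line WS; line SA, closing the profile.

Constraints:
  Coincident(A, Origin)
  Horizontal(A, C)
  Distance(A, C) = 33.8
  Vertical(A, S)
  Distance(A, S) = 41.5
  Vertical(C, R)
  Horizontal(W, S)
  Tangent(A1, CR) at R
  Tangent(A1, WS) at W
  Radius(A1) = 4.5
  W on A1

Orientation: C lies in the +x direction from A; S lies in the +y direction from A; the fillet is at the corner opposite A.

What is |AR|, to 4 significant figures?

50.11

A is at the origin; AC is horizontal with |AC| = 33.8 and C on the +x side, so C = (33.80, 0.000). A and S share the same x with |AS| = 41.5 and S on the +y side, so S = (0.000, 41.50). The virtual corner opposite A is at (33.80, 41.50). Tangency of A1 to CR means the radius UR is perpendicular to CR and tangency of A1 to WS means the radius UW is perpendicular to WS, with radius 4.5, so the center U sits 4.5 in from both sides at U = (29.30, 37.00). That places the tangent points at R = (33.80, 37.00) on CR and W = (29.30, 41.50) on WS. Then |AR| = |R − A| = 50.11.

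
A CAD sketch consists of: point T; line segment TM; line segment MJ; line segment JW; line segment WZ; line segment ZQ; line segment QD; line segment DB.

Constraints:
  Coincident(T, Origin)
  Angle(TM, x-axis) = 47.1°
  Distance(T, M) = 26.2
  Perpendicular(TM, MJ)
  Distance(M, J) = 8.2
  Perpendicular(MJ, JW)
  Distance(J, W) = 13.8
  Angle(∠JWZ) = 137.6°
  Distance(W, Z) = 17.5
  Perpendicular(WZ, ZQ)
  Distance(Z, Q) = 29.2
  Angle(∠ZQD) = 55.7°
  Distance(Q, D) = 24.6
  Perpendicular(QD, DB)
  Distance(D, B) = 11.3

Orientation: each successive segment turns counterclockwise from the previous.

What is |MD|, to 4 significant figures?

1.840

T is at the origin; TM runs at 47.1° with length 26.2, so M = (17.83, 19.19). The perpendicularity gives MJ at right angles to TM, so MJ runs at 137.1°; with |MJ| = 8.2, J = (11.83, 24.77). MJ is perpendicular to JW, so JW runs at -132.9°; with |JW| = 13.8, W = (2.434, 14.67). ∠JWZ = 137.6° gives WZ at -90.50° from the x-axis; with |WZ| = 17.5, Z = (2.281, -2.834). WZ is perpendicular to ZQ, so ZQ runs at -0.5000°; with |ZQ| = 29.2, Q = (31.48, -3.089). ∠ZQD = 55.7° gives QD at 123.8° from the x-axis; with |QD| = 24.6, D = (17.80, 17.35). Then |MD| = |D − M| = 1.840.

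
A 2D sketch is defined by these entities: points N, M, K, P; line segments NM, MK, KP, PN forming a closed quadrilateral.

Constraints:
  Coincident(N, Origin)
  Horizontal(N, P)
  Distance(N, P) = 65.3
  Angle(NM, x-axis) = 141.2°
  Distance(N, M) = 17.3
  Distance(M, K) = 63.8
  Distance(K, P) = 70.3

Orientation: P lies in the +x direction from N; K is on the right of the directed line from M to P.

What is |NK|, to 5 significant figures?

48.936

N is at the origin; N and P share the same y with |NP| = 65.3 and P in +x, so P = (65.3, 0). NM runs at 141.2° with |NM| = 17.3, so M = (-13.483, 10.840). K is determined by |MK| = 63.8 and |KP| = 70.3 together: it lies at the intersection of circle(M, 63.8) and circle(P, 70.3). With |MP| = 79.525, the foot of the radical line on MP is 34.282 from M and the perpendicular offset is √(63.8² − 34.282²) = 53.807. Taking the right-of-MP solution: K = (13.145, -47.137).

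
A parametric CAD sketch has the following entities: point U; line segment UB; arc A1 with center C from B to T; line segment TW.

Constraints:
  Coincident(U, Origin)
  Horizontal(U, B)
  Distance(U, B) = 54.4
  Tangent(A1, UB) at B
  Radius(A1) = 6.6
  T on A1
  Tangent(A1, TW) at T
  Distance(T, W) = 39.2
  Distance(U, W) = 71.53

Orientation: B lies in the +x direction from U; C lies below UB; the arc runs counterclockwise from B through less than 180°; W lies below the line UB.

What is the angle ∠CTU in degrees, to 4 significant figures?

161.2°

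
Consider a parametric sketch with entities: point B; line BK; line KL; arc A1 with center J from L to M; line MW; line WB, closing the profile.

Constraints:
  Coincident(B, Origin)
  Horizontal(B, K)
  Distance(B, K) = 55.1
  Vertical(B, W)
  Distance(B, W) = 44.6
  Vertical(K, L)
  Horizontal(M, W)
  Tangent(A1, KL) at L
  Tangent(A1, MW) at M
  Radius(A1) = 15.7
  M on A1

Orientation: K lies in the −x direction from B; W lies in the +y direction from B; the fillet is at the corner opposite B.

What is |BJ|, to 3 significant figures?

48.9

B is at the origin; BK is horizontal with |BK| = 55.1 and K on the −x side, so K = (-55.1, 0.00). BW is vertical with |BW| = 44.6 and W on the +y side, so W = (0.00, 44.6). The virtual corner opposite B is at (-55.1, 44.6). The tangent condition forces JL to be normal to KL and tangency of A1 to MW means the radius JM is perpendicular to MW, with radius 15.7, so the center J sits 15.7 in from both sides at J = (-39.4, 28.9). Then |BJ| = |J − B| = 48.9.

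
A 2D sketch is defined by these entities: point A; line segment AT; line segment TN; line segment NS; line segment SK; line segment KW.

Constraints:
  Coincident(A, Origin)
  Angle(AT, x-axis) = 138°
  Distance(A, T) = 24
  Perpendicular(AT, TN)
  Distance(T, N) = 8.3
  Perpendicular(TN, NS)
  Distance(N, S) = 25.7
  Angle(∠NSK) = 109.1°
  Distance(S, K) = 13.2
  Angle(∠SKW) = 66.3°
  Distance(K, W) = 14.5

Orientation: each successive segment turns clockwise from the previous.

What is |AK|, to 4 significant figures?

7.325

A is at the origin; AT runs at 138.0° with length 24.0, so T = (-17.84, 16.06). AT ⟂ TN, so TN runs at 48.00°; with |TN| = 8.3, N = (-12.28, 22.23). TN is perpendicular to NS, so NS runs at -42.00°; with |NS| = 25.7, S = (6.817, 5.031). ∠NSK = 109.1° gives SK at -112.9° from the x-axis; with |SK| = 13.2, K = (1.681, -7.129). Then |AK| = |K − A| = 7.325.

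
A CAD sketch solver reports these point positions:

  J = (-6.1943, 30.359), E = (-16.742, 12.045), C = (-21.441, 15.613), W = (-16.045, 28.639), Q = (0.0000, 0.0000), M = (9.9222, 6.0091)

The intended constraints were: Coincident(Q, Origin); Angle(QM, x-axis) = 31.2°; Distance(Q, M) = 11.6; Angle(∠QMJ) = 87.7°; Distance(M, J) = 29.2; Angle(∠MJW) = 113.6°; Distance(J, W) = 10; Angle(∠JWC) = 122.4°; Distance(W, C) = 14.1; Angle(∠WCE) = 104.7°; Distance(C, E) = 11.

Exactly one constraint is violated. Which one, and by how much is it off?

Distance(C, E) = 11 — off by 5.10.

Q = (0.00, 0.00) ✓; QM at 31.20° ✓; |QM| = 11.60 ✓; ∠QMJ = 87.70° ✓; |MJ| = 29.20 ✓; ∠MJW = 113.6° ✓; |JW| = 10.00 ✓; ∠JWC = 122.4° ✓; |WC| = 14.10 ✓; ∠WCE = 104.7° ✓; |CE| = 5.900 ✗.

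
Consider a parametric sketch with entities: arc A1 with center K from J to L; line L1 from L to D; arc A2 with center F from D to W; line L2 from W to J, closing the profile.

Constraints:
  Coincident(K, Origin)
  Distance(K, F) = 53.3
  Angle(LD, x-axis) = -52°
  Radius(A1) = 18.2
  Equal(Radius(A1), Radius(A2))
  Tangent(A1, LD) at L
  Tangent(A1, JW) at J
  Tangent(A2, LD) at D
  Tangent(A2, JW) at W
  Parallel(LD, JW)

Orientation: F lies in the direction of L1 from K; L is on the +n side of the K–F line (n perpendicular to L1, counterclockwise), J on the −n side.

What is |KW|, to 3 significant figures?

56.3

The slot axis is L1's direction at -52.0°, so u = (cos -52.0°, sin -52.0°) = (0.616, -0.788) and n = (−sin -52.0°, cos -52.0°) = (0.788, 0.616). K is at the origin and F lies 53.3 along u from K, so F = 53.3·u = (32.8, -42.0). Tangency of A1 to both parallel lines with radius 18.2 puts L and J at K ± 18.2·n: L = (14.3, 11.2), J = (-14.3, -11.2). Equal radii place D and W the same way about F: D = F + 18.2·n = (47.2, -30.8), W = F − 18.2·n = (18.5, -53.2). Then |KW| = |W − K| = 56.3.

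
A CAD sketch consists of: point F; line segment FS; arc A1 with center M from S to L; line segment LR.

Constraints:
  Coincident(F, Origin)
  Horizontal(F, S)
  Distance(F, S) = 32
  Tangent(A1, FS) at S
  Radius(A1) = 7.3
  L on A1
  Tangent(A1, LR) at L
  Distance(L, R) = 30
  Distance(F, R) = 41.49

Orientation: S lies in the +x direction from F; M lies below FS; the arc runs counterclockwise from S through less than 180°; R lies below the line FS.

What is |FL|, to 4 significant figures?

25.56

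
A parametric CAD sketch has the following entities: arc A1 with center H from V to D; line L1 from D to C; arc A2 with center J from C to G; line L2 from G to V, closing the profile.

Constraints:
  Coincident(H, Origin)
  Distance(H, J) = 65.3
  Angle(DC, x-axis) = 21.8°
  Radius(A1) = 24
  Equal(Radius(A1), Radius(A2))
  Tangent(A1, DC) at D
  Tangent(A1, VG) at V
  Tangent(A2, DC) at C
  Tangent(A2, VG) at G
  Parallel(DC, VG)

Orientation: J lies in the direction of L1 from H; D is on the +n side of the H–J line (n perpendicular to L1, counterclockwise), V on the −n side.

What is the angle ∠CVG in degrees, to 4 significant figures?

36.32°

The slot axis is L1's direction at 21.8°, so u = (cos 21.8°, sin 21.8°) = (0.9285, 0.3714) and n = (−sin 21.8°, cos 21.8°) = (-0.3714, 0.9285). H is at the origin and J lies 65.3 along u from H, so J = 65.3·u = (60.63, 24.25). Tangency of A1 to both parallel lines with radius 24.0 puts D and V at H ± 24.0·n: D = (-8.913, 22.28), V = (8.913, -22.28). Equal radii place C and G the same way about J: C = J + 24.0·n = (51.72, 46.53), G = J − 24.0·n = (69.54, 1.967). Then cos ∠CVG = VC·VG / (|VC||VG|), giving 36.32°.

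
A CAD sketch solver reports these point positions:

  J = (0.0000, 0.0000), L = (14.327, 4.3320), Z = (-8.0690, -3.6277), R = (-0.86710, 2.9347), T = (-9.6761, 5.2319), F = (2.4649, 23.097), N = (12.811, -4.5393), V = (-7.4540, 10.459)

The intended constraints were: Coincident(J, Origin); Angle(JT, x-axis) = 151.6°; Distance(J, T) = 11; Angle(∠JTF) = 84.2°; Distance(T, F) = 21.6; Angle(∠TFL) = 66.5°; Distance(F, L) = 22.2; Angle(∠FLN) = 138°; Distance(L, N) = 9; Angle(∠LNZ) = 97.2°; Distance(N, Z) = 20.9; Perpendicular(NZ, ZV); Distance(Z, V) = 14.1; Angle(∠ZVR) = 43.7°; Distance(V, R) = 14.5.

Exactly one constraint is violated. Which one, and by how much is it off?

Distance(V, R) = 14.5 — off by 4.50.

J = (0.00, 0.00) ✓; JT at 151.6° ✓; |JT| = 11.00 ✓; ∠JTF = 84.20° ✓; |TF| = 21.60 ✓; ∠TFL = 66.50° ✓; |FL| = 22.20 ✓; ∠FLN = 138.0° ✓; |LN| = 9.000 ✓; ∠LNZ = 97.20° ✓; |NZ| = 20.90 ✓; ∠(NZ, ZV) = 90.00° ✓; |ZV| = 14.10 ✓; ∠ZVR = 43.70° ✓; |VR| = 10.00 ✗.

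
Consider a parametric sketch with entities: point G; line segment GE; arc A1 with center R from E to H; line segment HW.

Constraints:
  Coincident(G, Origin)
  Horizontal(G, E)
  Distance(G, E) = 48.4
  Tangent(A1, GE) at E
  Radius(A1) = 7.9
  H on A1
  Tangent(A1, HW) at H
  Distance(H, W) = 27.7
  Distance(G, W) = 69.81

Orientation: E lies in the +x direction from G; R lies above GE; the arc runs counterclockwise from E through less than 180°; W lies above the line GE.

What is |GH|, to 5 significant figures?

56.547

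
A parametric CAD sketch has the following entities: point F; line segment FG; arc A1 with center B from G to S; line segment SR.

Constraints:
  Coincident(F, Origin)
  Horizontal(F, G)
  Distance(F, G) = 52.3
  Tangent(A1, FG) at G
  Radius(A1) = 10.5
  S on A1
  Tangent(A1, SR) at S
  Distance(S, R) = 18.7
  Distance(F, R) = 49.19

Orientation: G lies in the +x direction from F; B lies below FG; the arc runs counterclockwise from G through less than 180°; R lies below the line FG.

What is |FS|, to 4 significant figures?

42.93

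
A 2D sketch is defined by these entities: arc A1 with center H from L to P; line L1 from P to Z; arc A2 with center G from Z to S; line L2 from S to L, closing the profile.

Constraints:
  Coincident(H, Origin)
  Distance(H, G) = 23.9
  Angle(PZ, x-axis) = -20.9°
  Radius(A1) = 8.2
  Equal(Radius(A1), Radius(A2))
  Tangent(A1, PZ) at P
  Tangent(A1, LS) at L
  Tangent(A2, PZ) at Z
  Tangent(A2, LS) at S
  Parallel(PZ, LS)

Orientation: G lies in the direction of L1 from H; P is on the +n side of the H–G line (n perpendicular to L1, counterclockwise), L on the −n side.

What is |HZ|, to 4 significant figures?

25.27

The slot axis is L1's direction at -20.9°, so u = (cos -20.9°, sin -20.9°) = (0.9342, -0.3567) and n = (−sin -20.9°, cos -20.9°) = (0.3567, 0.9342). H is at the origin and G lies 23.9 along u from H, so G = 23.9·u = (22.33, -8.526). Tangency of A1 to both parallel lines with radius 8.2 puts P and L at H ± 8.2·n: P = (2.925, 7.660), L = (-2.925, -7.660). Equal radii place Z and S the same way about G: Z = G + 8.2·n = (25.25, -0.8656), S = G − 8.2·n = (19.40, -16.19). Then |HZ| = |Z − H| = 25.27.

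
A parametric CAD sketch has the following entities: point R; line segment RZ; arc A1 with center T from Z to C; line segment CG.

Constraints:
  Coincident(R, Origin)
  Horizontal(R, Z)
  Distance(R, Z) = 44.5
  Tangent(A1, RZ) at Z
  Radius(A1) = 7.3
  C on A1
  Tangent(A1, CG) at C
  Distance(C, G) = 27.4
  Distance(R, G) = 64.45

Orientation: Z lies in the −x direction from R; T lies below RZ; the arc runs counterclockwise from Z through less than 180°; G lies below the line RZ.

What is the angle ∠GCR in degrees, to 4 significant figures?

103.8°

R is at the origin; RZ is horizontal with |RZ| = 44.5 and Z on the −x side, so Z = (-44.50, 0.000). Since A1 is tangent to RZ there, TZ ⟂ RZ, so T = Z + (0, -7.3) = (-44.50, -7.300). Since TC ⟂ CG (tangency), |TG| = √(7.3² + 27.4²) = 28.36 regardless of where C sits on A1. So G lies on both circle(R, 64.45) and circle(T, 28.36); the below-RZ intersection is G = (-54.97, -33.65). C is the foot of the tangent from G: C = (-51.75, -6.443).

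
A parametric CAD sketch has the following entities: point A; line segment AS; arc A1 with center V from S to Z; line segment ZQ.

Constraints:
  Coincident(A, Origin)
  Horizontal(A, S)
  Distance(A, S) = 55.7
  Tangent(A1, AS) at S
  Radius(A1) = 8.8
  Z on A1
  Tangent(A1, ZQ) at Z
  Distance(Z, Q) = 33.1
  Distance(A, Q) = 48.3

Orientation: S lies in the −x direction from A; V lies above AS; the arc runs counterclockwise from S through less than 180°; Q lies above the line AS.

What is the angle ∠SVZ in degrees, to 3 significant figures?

64.4°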